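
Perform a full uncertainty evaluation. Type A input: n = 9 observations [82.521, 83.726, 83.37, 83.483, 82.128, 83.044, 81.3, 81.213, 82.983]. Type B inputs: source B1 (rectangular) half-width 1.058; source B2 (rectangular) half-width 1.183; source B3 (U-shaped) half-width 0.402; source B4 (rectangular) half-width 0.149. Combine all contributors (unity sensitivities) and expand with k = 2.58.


mean = (82.521 + 83.726 + 83.37 + 83.483 + 82.128 + 83.044 + 81.3 + 81.213 + 82.983) / 9 = 82.64088889
s = sqrt(sum((x - mean)^2)/(n-1)) = 0.92277007
u_A = s / sqrt(n) = 0.92277007 / sqrt(9) = 0.30759002
u_B1 = 1.058 / sqrt(3) = 0.61083658
u_B2 = 1.183 / sqrt(3) = 0.68300537
u_B3 = 0.402 / sqrt(2) = 0.28425693
u_B4 = 0.149 / sqrt(3) = 0.08602519
uc = sqrt(0.30759002^2 + 0.61083658^2 + 0.68300537^2 + 0.28425693^2 + 0.08602519^2) = 1.0111536
U = k * uc = 2.58 * 1.0111536
U = 2.6088

2.6088


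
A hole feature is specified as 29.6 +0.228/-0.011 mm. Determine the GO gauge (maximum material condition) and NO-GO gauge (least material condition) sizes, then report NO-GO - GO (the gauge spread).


GO = nominal - lower_tol (smallest hole = maximum material condition)
GO = 29.6 - 0.011 = 29.589
NO-GO = nominal + upper_tol (largest hole = least material condition)
NO-GO = 29.6 + 0.228 = 29.828
spread = NO-GO - GO = 29.828 - 29.589 = 0.2390

0.2390


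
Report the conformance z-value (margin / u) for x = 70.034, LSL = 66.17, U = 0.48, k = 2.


u = U / k = 0.48 / 2 = 0.24
margin = |LSL - x| = |66.17 - 70.034| = 3.864
z = margin / u = 3.864 / 0.24
z = 16.1000

16.1000


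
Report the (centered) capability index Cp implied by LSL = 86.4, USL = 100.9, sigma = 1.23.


Cp = (USL - LSL) / (6 * sigma)
= (100.9 - 86.4) / (6 * 1.23)
= 14.5000 / 7.3800
= 1.9648

1.9648


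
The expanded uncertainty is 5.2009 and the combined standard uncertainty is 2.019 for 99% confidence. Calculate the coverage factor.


k = U / uc
k = 5.2009 / 2.019
k = 2.576

2.576


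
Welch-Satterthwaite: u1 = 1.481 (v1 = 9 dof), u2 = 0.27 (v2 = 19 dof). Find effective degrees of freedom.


uc = sqrt(u1^2 + u2^2) = sqrt(1.481^2 + 0.27^2) = 1.5054106
v_eff = uc^4 / (u1^4/v1 + u2^4/v2)
= 1.5054106^4 / (1.481^4/9 + 0.27^4/19)
= 5.1359393 / 0.53481665
v_eff = 9.6032

9.6032


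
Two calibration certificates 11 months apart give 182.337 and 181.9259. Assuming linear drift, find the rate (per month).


rate = (v2 - v1) / months
= (181.9259 - 182.337) / 11
= -0.4111 / 11
= -0.0374

-0.0374


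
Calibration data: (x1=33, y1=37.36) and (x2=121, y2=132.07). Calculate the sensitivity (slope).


slope = (y2 - y1) / (x2 - x1)
= (132.07 - 37.36) / (121 - 33)
= 94.7100 / 88
= 1.0762

1.0762


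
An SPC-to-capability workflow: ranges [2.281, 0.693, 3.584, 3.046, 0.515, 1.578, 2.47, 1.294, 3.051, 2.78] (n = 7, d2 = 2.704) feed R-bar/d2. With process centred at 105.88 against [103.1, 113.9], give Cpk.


R_bar = (2.281 + 0.693 + 3.584 + 3.046 + 0.515 + 1.578 + 2.47 + 1.294 + 3.051 + 2.78) / 10 = 2.1292
sigma = R_bar / d2 = 2.1292 / 2.704 = 0.78742604
Cp = (USL - LSL)/(6*sigma) = (113.9 - 103.1)/(6*0.78742604) = 2.2859
Cpu = (113.9 - 105.88)/(3*0.78742604) = 3.3950
Cpl = (105.88 - 103.1)/(3*0.78742604) = 1.1768
Cpk = min(Cpu, Cpl) = 1.1768

1.1768


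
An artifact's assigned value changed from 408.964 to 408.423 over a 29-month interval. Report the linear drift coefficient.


rate = (v2 - v1) / months
= (408.423 - 408.964) / 29
= -0.5410 / 29
= -0.0187

-0.0187


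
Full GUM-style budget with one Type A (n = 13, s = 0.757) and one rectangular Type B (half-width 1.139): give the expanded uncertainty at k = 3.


u_A = s / sqrt(n) = 0.757 / sqrt(13) = 0.20995402
u_B = half_width / sqrt(3) = 1.139 / sqrt(3) = 0.65760196
uc = sqrt(u_A^2 + u_B^2) = sqrt(0.20995402^2 + 0.65760196^2) = 0.69030503
U = k * uc = 3 * 0.69030503
U = 2.0709

2.0709


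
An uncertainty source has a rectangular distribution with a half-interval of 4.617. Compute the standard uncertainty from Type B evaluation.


u_B = half_width / sqrt(3)
u_B = 4.617 / 1.7320508
u_B = 2.6656

2.6656


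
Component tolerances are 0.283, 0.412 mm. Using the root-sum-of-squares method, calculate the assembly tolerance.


RSS = sqrt(0.283^2 + 0.412^2)
= sqrt(0.249833)
= 0.4998

0.4998


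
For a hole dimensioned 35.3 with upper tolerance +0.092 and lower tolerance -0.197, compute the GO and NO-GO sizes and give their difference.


GO = nominal - lower_tol (smallest hole = maximum material condition)
GO = 35.3 - 0.197 = 35.103
NO-GO = nominal + upper_tol (largest hole = least material condition)
NO-GO = 35.3 + 0.092 = 35.392
spread = NO-GO - GO = 35.392 - 35.103 = 0.2890

0.2890


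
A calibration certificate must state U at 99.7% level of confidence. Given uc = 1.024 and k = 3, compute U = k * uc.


U = k * uc
U = 3 * 1.024
U = 3.0720

3.0720


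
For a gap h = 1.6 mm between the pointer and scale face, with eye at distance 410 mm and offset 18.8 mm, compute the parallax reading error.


error = h * offset / d
= 1.6 * 18.8 / 410
= 0.0734

0.0734


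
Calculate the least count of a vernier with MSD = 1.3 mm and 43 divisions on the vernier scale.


LC = MSD / n_div
= 1.3 / 43
= 0.0302

0.0302


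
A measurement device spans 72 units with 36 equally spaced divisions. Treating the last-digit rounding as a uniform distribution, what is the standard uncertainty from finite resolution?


resolution = range / divisions
resolution = 72 / 36 = 2
u_res = resolution / (2*sqrt(3))
u_res = 2 / 3.4641016
u_res = 0.5774

0.5774


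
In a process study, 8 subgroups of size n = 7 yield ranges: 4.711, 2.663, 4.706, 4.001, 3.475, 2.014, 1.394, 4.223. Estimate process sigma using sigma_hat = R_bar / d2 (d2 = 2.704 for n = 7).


R_bar = (4.711 + 2.663 + 4.706 + 4.001 + 3.475 + 2.014 + 1.394 + 4.223) / 8
R_bar = 27.187 / 8 = 3.398375
sigma_hat = R_bar / d2 = 3.398375 / 2.704 = 1.2568

1.2568


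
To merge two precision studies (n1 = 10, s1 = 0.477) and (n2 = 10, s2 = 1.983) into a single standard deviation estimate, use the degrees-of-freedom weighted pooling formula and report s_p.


s_p = sqrt(((n1-1)*s1^2 + (n2-1)*s2^2) / (n1+n2-2))
numerator = (10-1)*0.477^2 + (10-1)*1.983^2 = 2.047761 + 35.390601 = 37.438362
denominator = 10 + 10 - 2 = 18
s_p^2 = 37.438362 / 18 = 2.079909
s_p = sqrt(2.079909) = 1.4422

1.4422


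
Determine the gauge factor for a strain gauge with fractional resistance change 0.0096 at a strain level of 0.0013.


GF = (dR/R) / epsilon
= 0.0096 / 0.0013
= 7.3846

7.3846


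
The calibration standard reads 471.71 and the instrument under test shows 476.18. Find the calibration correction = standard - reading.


Correction = standard - reading
= 471.71 - 476.18
= -4.4700

-4.4700


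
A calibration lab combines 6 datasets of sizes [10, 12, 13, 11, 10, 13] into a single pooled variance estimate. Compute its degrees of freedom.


nu = sum_i (n_i - 1)
nu = ((10 - 1) + (12 - 1) + (13 - 1) + (11 - 1) + (10 - 1) + (13 - 1))
nu = 9 + 11 + 12 + 10 + 9 + 12
nu = 63

63


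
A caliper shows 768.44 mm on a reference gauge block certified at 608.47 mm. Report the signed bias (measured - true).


Systematic error = measured - true
= 768.44 - 608.47
= 159.9700

159.9700


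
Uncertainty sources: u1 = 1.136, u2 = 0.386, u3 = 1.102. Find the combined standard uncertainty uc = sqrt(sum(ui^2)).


uc = sqrt(1.136^2 + 0.386^2 + 1.102^2)
uc = sqrt(2.653896)
uc = 1.6291

1.6291


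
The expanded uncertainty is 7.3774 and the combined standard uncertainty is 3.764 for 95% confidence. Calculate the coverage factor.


k = U / uc
k = 7.3774 / 3.764
k = 1.96

1.96


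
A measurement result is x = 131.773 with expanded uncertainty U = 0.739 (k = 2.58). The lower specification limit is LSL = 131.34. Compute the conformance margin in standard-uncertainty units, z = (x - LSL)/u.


u = U / k = 0.739 / 2.58 = 0.28643411
margin = |LSL - x| = |131.34 - 131.773| = 0.433
z = margin / u = 0.433 / 0.28643411
z = 1.5117

1.5117


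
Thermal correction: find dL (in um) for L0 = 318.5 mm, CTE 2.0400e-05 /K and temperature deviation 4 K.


dL = L * alpha * dT
= 318.5 * 2.0400e-05 * 4
= 0.0259896 mm
dL_um = 0.0259896 * 1000 = 25.9896 um

25.9896


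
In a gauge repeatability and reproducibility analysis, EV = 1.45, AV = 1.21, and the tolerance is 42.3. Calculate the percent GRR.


GRR = sqrt(EV^2 + AV^2) = sqrt(1.45^2 + 1.21^2) = 1.8885444
%GRR = GRR / tol * 100 = 1.8885444 / 42.3 * 100
%GRR = 4.4646

4.4646


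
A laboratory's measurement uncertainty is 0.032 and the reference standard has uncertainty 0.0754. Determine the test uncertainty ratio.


TUR = u_lab / u_ref
= 0.032 / 0.0754
= 0.4244

0.4244


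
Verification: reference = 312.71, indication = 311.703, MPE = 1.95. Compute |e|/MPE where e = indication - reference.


e = indication - reference = 311.703 - 312.71 = -1.0070
|e| = 1.0070
ratio = |e| / MPE = 1.0070 / 1.95
ratio = 0.5164

0.5164


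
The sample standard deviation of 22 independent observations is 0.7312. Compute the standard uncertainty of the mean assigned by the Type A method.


u_A = s / sqrt(n)
u_A = 0.7312 / sqrt(22)
u_A = 0.7312 / 4.6904158
u_A = 0.1559

0.1559


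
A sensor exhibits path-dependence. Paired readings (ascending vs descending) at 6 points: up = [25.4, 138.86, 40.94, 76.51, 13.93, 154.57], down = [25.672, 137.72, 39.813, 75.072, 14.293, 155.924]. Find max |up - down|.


|25.4 - 25.672| = 0.2720
|138.86 - 137.72| = 1.1400
|40.94 - 39.813| = 1.1270
|76.51 - 75.072| = 1.4380
|13.93 - 14.293| = 0.3630
|154.57 - 155.924| = 1.3540
hysteresis = max(diffs) = 1.4380

1.4380


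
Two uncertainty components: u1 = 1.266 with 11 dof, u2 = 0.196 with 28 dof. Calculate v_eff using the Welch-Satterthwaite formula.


uc = sqrt(u1^2 + u2^2) = sqrt(1.266^2 + 0.196^2) = 1.2810824
v_eff = uc^4 / (u1^4/v1 + u2^4/v2)
= 1.2810824^4 / (1.266^4/11 + 0.196^4/28)
= 2.6934459 / 0.23358242
v_eff = 11.5310

11.5310


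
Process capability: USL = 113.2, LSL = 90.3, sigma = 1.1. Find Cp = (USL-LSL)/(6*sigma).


Cp = (USL - LSL) / (6 * sigma)
= (113.2 - 90.3) / (6 * 1.1)
= 22.9000 / 6.6000
= 3.4697

3.4697


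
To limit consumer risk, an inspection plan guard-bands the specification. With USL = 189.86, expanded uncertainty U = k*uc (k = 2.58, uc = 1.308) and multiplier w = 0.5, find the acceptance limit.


U = k * uc = 2.58 * 1.308 = 3.37464
guard band g = w * U = 0.5 * 3.37464 = 1.68732
AL = USL - g = 189.86 - 1.68732
AL = 188.1727

188.1727


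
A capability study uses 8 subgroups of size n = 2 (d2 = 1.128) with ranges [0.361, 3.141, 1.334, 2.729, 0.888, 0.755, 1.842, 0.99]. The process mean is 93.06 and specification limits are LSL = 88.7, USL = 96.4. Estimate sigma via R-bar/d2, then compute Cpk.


R_bar = (0.361 + 3.141 + 1.334 + 2.729 + 0.888 + 0.755 + 1.842 + 0.99) / 8 = 1.505
sigma = R_bar / d2 = 1.505 / 1.128 = 1.3342199
Cp = (USL - LSL)/(6*sigma) = (96.4 - 88.7)/(6*1.3342199) = 0.9619
Cpu = (96.4 - 93.06)/(3*1.3342199) = 0.8344
Cpl = (93.06 - 88.7)/(3*1.3342199) = 1.0893
Cpk = min(Cpu, Cpl) = 0.8344

0.8344


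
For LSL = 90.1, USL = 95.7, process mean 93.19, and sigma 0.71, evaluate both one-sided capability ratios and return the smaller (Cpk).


Cpu = (USL - mean) / (3*sigma) = (95.7 - 93.19) / (3*0.71) = 1.1784
Cpl = (mean - LSL) / (3*sigma) = (93.19 - 90.1) / (3*0.71) = 1.4507
Cpk = min(Cpu, Cpl) = 1.1784

1.1784


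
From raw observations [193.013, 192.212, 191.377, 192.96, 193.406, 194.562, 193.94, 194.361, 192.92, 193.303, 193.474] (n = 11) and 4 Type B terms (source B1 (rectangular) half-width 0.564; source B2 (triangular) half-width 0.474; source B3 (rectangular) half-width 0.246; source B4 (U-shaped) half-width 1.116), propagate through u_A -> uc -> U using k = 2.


mean = (193.013 + 192.212 + 191.377 + 192.96 + 193.406 + 194.562 + 193.94 + 194.361 + 192.92 + 193.303 + 193.474) / 11 = 193.2298182
s = sqrt(sum((x - mean)^2)/(n-1)) = 0.91320029
u_A = s / sqrt(n) = 0.91320029 / sqrt(11) = 0.27534025
u_B1 = 0.564 / sqrt(3) = 0.32562555
u_B2 = 0.474 / sqrt(6) = 0.19350969
u_B3 = 0.246 / sqrt(3) = 0.14202817
u_B4 = 1.116 / sqrt(2) = 0.78913117
uc = sqrt(0.27534025^2 + 0.32562555^2 + 0.19350969^2 + 0.14202817^2 + 0.78913117^2) = 0.92854201
U = k * uc = 2 * 0.92854201
U = 1.8571

1.8571


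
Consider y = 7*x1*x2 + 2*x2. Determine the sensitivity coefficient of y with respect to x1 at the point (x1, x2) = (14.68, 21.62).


y = 7*x1*x2 + 2*x2
dy/dx1 = 7*x2
Evaluate at x2 = 21.62: c1 = 7 * 21.62
c1 = 151.3400

151.3400


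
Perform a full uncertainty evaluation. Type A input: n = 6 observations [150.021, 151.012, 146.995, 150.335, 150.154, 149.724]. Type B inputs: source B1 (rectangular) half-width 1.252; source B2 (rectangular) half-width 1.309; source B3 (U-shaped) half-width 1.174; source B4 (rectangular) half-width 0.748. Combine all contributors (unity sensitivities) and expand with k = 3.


mean = (150.021 + 151.012 + 146.995 + 150.335 + 150.154 + 149.724) / 6 = 149.7068333
s = sqrt(sum((x - mean)^2)/(n-1)) = 1.396499
u_A = s / sqrt(n) = 1.396499 / sqrt(6) = 0.57011833
u_B1 = 1.252 / sqrt(3) = 0.72284254
u_B2 = 1.309 / sqrt(3) = 0.7557515
u_B3 = 1.174 / sqrt(2) = 0.83014336
u_B4 = 0.748 / sqrt(3) = 0.431858
uc = sqrt(0.57011833^2 + 0.72284254^2 + 0.7557515^2 + 0.83014336^2 + 0.431858^2) = 1.5147065
U = k * uc = 3 * 1.5147065
U = 4.5441

4.5441


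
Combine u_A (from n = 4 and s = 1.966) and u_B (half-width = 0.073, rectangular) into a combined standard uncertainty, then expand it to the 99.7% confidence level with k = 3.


u_A = s / sqrt(n) = 1.966 / sqrt(4) = 0.983
u_B = half_width / sqrt(3) = 0.073 / sqrt(3) = 0.04214657
uc = sqrt(u_A^2 + u_B^2) = sqrt(0.983^2 + 0.04214657^2) = 0.98390311
U = k * uc = 3 * 0.98390311
U = 2.9517

2.9517


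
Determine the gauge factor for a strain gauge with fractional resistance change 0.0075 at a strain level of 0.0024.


GF = (dR/R) / epsilon
= 0.0075 / 0.0024
= 3.1250

3.1250


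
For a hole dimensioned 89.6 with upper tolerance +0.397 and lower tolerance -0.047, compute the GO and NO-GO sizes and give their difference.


GO = nominal - lower_tol (smallest hole = maximum material condition)
GO = 89.6 - 0.047 = 89.553
NO-GO = nominal + upper_tol (largest hole = least material condition)
NO-GO = 89.6 + 0.397 = 89.997
spread = NO-GO - GO = 89.997 - 89.553 = 0.4440

0.4440


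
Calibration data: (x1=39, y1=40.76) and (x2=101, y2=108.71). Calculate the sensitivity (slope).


slope = (y2 - y1) / (x2 - x1)
= (108.71 - 40.76) / (101 - 39)
= 67.9500 / 62
= 1.0960

1.0960


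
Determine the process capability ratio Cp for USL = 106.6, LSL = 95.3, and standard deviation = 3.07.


Cp = (USL - LSL) / (6 * sigma)
= (106.6 - 95.3) / (6 * 3.07)
= 11.3000 / 18.4200
= 0.6135

0.6135


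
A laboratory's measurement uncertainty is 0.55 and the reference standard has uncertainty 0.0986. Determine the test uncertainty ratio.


TUR = u_lab / u_ref
= 0.55 / 0.0986
= 5.5781

5.5781


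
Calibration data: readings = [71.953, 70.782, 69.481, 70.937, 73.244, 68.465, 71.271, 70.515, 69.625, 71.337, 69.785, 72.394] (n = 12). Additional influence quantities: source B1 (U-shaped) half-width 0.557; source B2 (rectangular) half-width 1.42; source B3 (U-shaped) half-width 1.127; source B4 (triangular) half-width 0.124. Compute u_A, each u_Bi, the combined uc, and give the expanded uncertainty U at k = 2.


mean = (71.953 + 70.782 + 69.481 + 70.937 + 73.244 + 68.465 + 71.271 + 70.515 + 69.625 + 71.337 + 69.785 + 72.394) / 12 = 70.81575
s = sqrt(sum((x - mean)^2)/(n-1)) = 1.350211
u_A = s / sqrt(n) = 1.350211 / sqrt(12) = 0.38977234
u_B1 = 0.557 / sqrt(2) = 0.39385848
u_B2 = 1.42 / sqrt(3) = 0.81983738
u_B3 = 1.127 / sqrt(2) = 0.79690934
u_B4 = 0.124 / sqrt(6) = 0.050622788
uc = sqrt(0.38977234^2 + 0.39385848^2 + 0.81983738^2 + 0.79690934^2 + 0.050622788^2) = 1.2715374
U = k * uc = 2 * 1.2715374
U = 2.5431

2.5431


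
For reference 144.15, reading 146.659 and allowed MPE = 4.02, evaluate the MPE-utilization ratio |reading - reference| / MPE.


e = indication - reference = 146.659 - 144.15 = 2.5090
|e| = 2.5090
ratio = |e| / MPE = 2.5090 / 4.02
ratio = 0.6241

0.6241


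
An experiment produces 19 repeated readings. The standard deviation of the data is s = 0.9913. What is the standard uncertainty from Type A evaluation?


u_A = s / sqrt(n)
u_A = 0.9913 / sqrt(19)
u_A = 0.9913 / 4.3588989
u_A = 0.2274

0.2274


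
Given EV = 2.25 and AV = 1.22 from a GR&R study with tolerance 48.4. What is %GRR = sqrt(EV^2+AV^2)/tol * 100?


GRR = sqrt(EV^2 + AV^2) = sqrt(2.25^2 + 1.22^2) = 2.5594726
%GRR = GRR / tol * 100 = 2.5594726 / 48.4 * 100
%GRR = 5.2882

5.2882


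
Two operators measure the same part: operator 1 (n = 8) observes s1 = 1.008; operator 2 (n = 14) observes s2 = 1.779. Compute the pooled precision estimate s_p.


s_p = sqrt(((n1-1)*s1^2 + (n2-1)*s2^2) / (n1+n2-2))
numerator = (8-1)*1.008^2 + (14-1)*1.779^2 = 7.112448 + 41.142933 = 48.255381
denominator = 8 + 14 - 2 = 20
s_p^2 = 48.255381 / 20 = 2.4127691
s_p = sqrt(2.4127691) = 1.5533

1.5533


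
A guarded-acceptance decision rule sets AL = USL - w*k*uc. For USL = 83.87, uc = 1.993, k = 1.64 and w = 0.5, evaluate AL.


U = k * uc = 1.64 * 1.993 = 3.26852
guard band g = w * U = 0.5 * 3.26852 = 1.63426
AL = USL - g = 83.87 - 1.63426
AL = 82.2357

82.2357


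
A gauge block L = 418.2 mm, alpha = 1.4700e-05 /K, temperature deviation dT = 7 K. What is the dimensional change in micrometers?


dL = L * alpha * dT
= 418.2 * 1.4700e-05 * 7
= 0.0430328 mm
dL_um = 0.0430328 * 1000 = 43.0328 um

43.0328


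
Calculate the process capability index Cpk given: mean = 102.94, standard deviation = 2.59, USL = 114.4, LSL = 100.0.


Cpu = (USL - mean) / (3*sigma) = (114.4 - 102.94) / (3*2.59) = 1.4749
Cpl = (mean - LSL) / (3*sigma) = (102.94 - 100.0) / (3*2.59) = 0.3784
Cpk = min(Cpu, Cpl) = 0.3784

0.3784


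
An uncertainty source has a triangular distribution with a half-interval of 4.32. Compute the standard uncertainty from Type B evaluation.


u_B = half_width / sqrt(6)
u_B = 4.32 / 2.4494897
u_B = 1.7636

1.7636


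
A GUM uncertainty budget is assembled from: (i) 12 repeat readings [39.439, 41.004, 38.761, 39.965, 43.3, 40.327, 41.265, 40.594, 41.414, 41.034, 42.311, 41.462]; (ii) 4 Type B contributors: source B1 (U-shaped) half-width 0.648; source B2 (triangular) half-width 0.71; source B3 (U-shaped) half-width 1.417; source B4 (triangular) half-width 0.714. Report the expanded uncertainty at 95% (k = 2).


mean = (39.439 + 41.004 + 38.761 + 39.965 + 43.3 + 40.327 + 41.265 + 40.594 + 41.414 + 41.034 + 42.311 + 41.462) / 12 = 40.90633333
s = sqrt(sum((x - mean)^2)/(n-1)) = 1.2246895
u_A = s / sqrt(n) = 1.2246895 / sqrt(12) = 0.35353741
u_B1 = 0.648 / sqrt(2) = 0.45820519
u_B2 = 0.71 / sqrt(6) = 0.28985629
u_B3 = 1.417 / sqrt(2) = 1.0019703
u_B4 = 0.714 / sqrt(6) = 0.29148928
uc = sqrt(0.35353741^2 + 0.45820519^2 + 0.28985629^2 + 1.0019703^2 + 0.29148928^2) = 1.2279527
U = k * uc = 2 * 1.2279527
U = 2.4559

2.4559


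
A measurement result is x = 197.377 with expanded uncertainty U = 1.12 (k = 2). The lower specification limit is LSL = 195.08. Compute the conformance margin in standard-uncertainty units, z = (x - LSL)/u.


u = U / k = 1.12 / 2 = 0.56
margin = |LSL - x| = |195.08 - 197.377| = 2.297
z = margin / u = 2.297 / 0.56
z = 4.1018

4.1018


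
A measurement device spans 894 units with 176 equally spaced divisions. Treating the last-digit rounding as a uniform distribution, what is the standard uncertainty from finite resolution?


resolution = range / divisions
resolution = 894 / 176 = 5.0795455
u_res = resolution / (2*sqrt(3))
u_res = 5.0795455 / 3.4641016
u_res = 1.4663

1.4663


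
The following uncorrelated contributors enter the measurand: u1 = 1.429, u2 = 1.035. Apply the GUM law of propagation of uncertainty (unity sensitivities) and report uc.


uc = sqrt(1.429^2 + 1.035^2)
uc = sqrt(3.113266)
uc = 1.7644

1.7644


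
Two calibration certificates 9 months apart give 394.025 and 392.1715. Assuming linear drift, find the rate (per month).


rate = (v2 - v1) / months
= (392.1715 - 394.025) / 9
= -1.8535 / 9
= -0.2059

-0.2059


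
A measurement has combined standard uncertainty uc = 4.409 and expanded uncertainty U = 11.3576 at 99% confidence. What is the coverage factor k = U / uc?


k = U / uc
k = 11.3576 / 4.409
k = 2.576

2.576


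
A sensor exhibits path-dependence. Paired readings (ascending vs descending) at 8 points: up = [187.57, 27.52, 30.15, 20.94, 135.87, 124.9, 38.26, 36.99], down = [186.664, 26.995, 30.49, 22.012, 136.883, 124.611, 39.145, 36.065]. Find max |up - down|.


|187.57 - 186.664| = 0.9060
|27.52 - 26.995| = 0.5250
|30.15 - 30.49| = 0.3400
|20.94 - 22.012| = 1.0720
|135.87 - 136.883| = 1.0130
|124.9 - 124.611| = 0.2890
|38.26 - 39.145| = 0.8850
|36.99 - 36.065| = 0.9250
hysteresis = max(diffs) = 1.0720

1.0720


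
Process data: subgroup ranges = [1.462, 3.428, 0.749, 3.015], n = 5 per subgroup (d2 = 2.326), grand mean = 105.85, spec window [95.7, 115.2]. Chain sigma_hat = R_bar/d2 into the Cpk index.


R_bar = (1.462 + 3.428 + 0.749 + 3.015) / 4 = 2.1635
sigma = R_bar / d2 = 2.1635 / 2.326 = 0.93013758
Cp = (USL - LSL)/(6*sigma) = (115.2 - 95.7)/(6*0.93013758) = 3.4941
Cpu = (115.2 - 105.85)/(3*0.93013758) = 3.3508
Cpl = (105.85 - 95.7)/(3*0.93013758) = 3.6375
Cpk = min(Cpu, Cpl) = 3.3508

3.3508


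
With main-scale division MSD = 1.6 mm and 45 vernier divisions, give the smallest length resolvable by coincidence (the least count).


LC = MSD / n_div
= 1.6 / 45
= 0.0356

0.0356


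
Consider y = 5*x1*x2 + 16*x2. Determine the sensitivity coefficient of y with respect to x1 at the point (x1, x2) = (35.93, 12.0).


y = 5*x1*x2 + 16*x2
dy/dx1 = 5*x2
Evaluate at x2 = 12.0: c1 = 5 * 12.0
c1 = 60.0000

60.0000


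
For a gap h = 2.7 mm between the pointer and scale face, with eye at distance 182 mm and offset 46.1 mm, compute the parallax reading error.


error = h * offset / d
= 2.7 * 46.1 / 182
= 0.6839

0.6839


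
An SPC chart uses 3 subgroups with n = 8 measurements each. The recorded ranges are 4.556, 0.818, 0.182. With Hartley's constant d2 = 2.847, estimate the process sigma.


R_bar = (4.556 + 0.818 + 0.182) / 3
R_bar = 5.556 / 3 = 1.852
sigma_hat = R_bar / d2 = 1.852 / 2.847 = 0.6505

0.6505


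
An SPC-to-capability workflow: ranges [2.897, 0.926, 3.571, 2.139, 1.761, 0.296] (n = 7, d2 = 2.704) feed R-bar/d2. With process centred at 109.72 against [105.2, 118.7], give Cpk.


R_bar = (2.897 + 0.926 + 3.571 + 2.139 + 1.761 + 0.296) / 6 = 1.9316667
sigma = R_bar / d2 = 1.9316667 / 2.704 = 0.71437378
Cp = (USL - LSL)/(6*sigma) = (118.7 - 105.2)/(6*0.71437378) = 3.1496
Cpu = (118.7 - 109.72)/(3*0.71437378) = 4.1902
Cpl = (109.72 - 105.2)/(3*0.71437378) = 2.1091
Cpk = min(Cpu, Cpl) = 2.1091

2.1091


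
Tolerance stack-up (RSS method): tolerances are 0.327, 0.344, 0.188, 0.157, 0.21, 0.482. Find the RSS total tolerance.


RSS = sqrt(0.327^2 + 0.344^2 + 0.188^2 + 0.157^2 + 0.21^2 + 0.482^2)
= sqrt(0.561682)
= 0.7495

0.7495


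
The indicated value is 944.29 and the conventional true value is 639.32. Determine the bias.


Systematic error = measured - true
= 944.29 - 639.32
= 304.9700

304.9700


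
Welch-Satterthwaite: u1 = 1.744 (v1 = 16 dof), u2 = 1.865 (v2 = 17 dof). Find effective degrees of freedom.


uc = sqrt(u1^2 + u2^2) = sqrt(1.744^2 + 1.865^2) = 2.5533823
v_eff = uc^4 / (u1^4/v1 + u2^4/v2)
= 2.5533823^4 / (1.744^4/16 + 1.865^4/17)
= 42.507286 / 1.2898338
v_eff = 32.9556

32.9556


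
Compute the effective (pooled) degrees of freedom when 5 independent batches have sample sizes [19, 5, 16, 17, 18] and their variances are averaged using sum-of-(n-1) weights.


nu = sum_i (n_i - 1)
nu = ((19 - 1) + (5 - 1) + (16 - 1) + (17 - 1) + (18 - 1))
nu = 18 + 4 + 15 + 16 + 17
nu = 70

70


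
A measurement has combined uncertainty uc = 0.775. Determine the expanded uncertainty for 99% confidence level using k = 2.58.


U = k * uc
U = 2.58 * 0.775
U = 1.9995

1.9995


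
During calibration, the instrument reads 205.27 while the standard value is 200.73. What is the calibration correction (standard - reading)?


Correction = standard - reading
= 200.73 - 205.27
= -4.5400

-4.5400


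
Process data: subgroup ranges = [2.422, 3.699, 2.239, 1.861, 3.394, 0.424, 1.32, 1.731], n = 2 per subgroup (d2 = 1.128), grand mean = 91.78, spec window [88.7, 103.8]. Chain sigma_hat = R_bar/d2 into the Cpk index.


R_bar = (2.422 + 3.699 + 2.239 + 1.861 + 3.394 + 0.424 + 1.32 + 1.731) / 8 = 2.13625
sigma = R_bar / d2 = 2.13625 / 1.128 = 1.8938387
Cp = (USL - LSL)/(6*sigma) = (103.8 - 88.7)/(6*1.8938387) = 1.3289
Cpu = (103.8 - 91.78)/(3*1.8938387) = 2.1156
Cpl = (91.78 - 88.7)/(3*1.8938387) = 0.5421
Cpk = min(Cpu, Cpl) = 0.5421

0.5421


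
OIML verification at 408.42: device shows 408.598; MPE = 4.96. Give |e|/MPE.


e = indication - reference = 408.598 - 408.42 = 0.1780
|e| = 0.1780
ratio = |e| / MPE = 0.1780 / 4.96
ratio = 0.0359

0.0359


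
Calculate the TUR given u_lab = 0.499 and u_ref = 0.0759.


TUR = u_lab / u_ref
= 0.499 / 0.0759
= 6.5744

6.5744


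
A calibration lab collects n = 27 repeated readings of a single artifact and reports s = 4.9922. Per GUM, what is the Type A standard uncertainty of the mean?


u_A = s / sqrt(n)
u_A = 4.9922 / sqrt(27)
u_A = 4.9922 / 5.1961524
u_A = 0.9607

0.9607


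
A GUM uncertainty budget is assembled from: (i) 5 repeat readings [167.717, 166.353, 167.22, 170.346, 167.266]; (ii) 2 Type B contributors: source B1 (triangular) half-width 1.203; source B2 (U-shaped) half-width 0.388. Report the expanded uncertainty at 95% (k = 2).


mean = (167.717 + 166.353 + 167.22 + 170.346 + 167.266) / 5 = 167.7804
s = sqrt(sum((x - mean)^2)/(n-1)) = 1.5167769
u_A = s / sqrt(n) = 1.5167769 / sqrt(5) = 0.67832325
u_B1 = 1.203 / sqrt(6) = 0.49112269
u_B2 = 0.388 / sqrt(2) = 0.27435743
uc = sqrt(0.67832325^2 + 0.49112269^2 + 0.27435743^2) = 0.8812468
U = k * uc = 2 * 0.8812468
U = 1.7625

1.7625


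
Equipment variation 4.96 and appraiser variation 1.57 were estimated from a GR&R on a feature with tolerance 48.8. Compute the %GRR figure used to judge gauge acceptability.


GRR = sqrt(EV^2 + AV^2) = sqrt(4.96^2 + 1.57^2) = 5.2025475
%GRR = GRR / tol * 100 = 5.2025475 / 48.8 * 100
%GRR = 10.6610

10.6610


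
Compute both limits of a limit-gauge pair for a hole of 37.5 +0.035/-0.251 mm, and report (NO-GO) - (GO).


GO = nominal - lower_tol (smallest hole = maximum material condition)
GO = 37.5 - 0.251 = 37.249
NO-GO = nominal + upper_tol (largest hole = least material condition)
NO-GO = 37.5 + 0.035 = 37.535
spread = NO-GO - GO = 37.535 - 37.249 = 0.2860

0.2860


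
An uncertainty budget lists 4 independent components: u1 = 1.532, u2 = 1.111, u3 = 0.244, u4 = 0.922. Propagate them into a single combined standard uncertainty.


uc = sqrt(1.532^2 + 1.111^2 + 0.244^2 + 0.922^2)
uc = sqrt(4.490965)
uc = 2.1192

2.1192


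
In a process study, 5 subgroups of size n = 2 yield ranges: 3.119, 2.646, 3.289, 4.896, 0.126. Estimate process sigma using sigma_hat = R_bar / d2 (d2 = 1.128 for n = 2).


R_bar = (3.119 + 2.646 + 3.289 + 4.896 + 0.126) / 5
R_bar = 14.076 / 5 = 2.8152
sigma_hat = R_bar / d2 = 2.8152 / 1.128 = 2.4957

2.4957


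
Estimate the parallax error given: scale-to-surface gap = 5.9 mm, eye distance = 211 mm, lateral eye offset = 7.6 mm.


error = h * offset / d
= 5.9 * 7.6 / 211
= 0.2125

0.2125


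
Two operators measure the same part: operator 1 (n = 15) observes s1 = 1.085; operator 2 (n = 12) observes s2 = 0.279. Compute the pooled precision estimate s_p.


s_p = sqrt(((n1-1)*s1^2 + (n2-1)*s2^2) / (n1+n2-2))
numerator = (15-1)*1.085^2 + (12-1)*0.279^2 = 16.48115 + 0.856251 = 17.337401
denominator = 15 + 12 - 2 = 25
s_p^2 = 17.337401 / 25 = 0.69349604
s_p = sqrt(0.69349604) = 0.8328

0.8328


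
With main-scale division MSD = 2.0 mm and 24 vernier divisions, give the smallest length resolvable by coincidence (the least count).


LC = MSD / n_div
= 2.0 / 24
= 0.0833

0.0833


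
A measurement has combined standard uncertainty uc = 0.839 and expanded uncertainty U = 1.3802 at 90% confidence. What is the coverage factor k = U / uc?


k = U / uc
k = 1.3802 / 0.839
k = 1.645

1.645


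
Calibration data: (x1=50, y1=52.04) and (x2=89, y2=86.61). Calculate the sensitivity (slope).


slope = (y2 - y1) / (x2 - x1)
= (86.61 - 52.04) / (89 - 50)
= 34.5700 / 39
= 0.8864

0.8864


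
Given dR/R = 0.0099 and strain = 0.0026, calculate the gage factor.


GF = (dR/R) / epsilon
= 0.0099 / 0.0026
= 3.8077

3.8077


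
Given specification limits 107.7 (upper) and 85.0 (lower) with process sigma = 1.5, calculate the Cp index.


Cp = (USL - LSL) / (6 * sigma)
= (107.7 - 85.0) / (6 * 1.5)
= 22.7000 / 9.0000
= 2.5222

2.5222


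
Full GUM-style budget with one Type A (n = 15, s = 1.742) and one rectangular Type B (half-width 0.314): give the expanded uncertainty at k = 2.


u_A = s / sqrt(n) = 1.742 / sqrt(15) = 0.44978247
u_B = half_width / sqrt(3) = 0.314 / sqrt(3) = 0.18128798
uc = sqrt(u_A^2 + u_B^2) = sqrt(0.44978247^2 + 0.18128798^2) = 0.48494289
U = k * uc = 2 * 0.48494289
U = 0.9699

0.9699


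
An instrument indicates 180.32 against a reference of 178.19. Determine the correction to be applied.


Correction = standard - reading
= 178.19 - 180.32
= -2.1300

-2.1300


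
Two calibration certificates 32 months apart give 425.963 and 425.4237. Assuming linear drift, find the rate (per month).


rate = (v2 - v1) / months
= (425.4237 - 425.963) / 32
= -0.5393 / 32
= -0.0169

-0.0169


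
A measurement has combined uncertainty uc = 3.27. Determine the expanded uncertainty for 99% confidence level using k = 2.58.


U = k * uc
U = 2.58 * 3.27
U = 8.4366

8.4366


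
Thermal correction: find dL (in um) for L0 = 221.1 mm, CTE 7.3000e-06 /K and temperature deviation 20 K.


dL = L * alpha * dT
= 221.1 * 7.3000e-06 * 20
= 0.0322806 mm
dL_um = 0.0322806 * 1000 = 32.2806 um

32.2806


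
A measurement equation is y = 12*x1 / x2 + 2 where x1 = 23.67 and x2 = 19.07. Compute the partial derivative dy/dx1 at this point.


y = 12*x1 / x2 + 2
dy/dx1 = 12/x2
Evaluate at x2 = 19.07: c1 = 12 / 19.07
c1 = 0.6293

0.6293


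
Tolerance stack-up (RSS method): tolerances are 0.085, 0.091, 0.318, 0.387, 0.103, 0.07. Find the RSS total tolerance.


RSS = sqrt(0.085^2 + 0.091^2 + 0.318^2 + 0.387^2 + 0.103^2 + 0.07^2)
= sqrt(0.281908)
= 0.5310

0.5310


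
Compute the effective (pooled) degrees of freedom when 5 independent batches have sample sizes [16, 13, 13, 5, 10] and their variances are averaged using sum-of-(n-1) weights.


nu = sum_i (n_i - 1)
nu = ((16 - 1) + (13 - 1) + (13 - 1) + (5 - 1) + (10 - 1))
nu = 15 + 12 + 12 + 4 + 9
nu = 52

52


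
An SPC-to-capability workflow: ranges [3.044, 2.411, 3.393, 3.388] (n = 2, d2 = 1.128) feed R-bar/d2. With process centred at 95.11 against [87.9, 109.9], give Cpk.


R_bar = (3.044 + 2.411 + 3.393 + 3.388) / 4 = 3.059
sigma = R_bar / d2 = 3.059 / 1.128 = 2.7118794
Cp = (USL - LSL)/(6*sigma) = (109.9 - 87.9)/(6*2.7118794) = 1.3521
Cpu = (109.9 - 95.11)/(3*2.7118794) = 1.8179
Cpl = (95.11 - 87.9)/(3*2.7118794) = 0.8862
Cpk = min(Cpu, Cpl) = 0.8862

0.8862


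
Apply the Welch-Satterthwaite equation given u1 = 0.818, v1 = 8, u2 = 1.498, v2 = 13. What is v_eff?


uc = sqrt(u1^2 + u2^2) = sqrt(0.818^2 + 1.498^2) = 1.7067888
v_eff = uc^4 / (u1^4/v1 + u2^4/v2)
= 1.7067888^4 / (0.818^4/8 + 1.498^4/13)
= 8.4863148 / 0.44331617
v_eff = 19.1428

19.1428


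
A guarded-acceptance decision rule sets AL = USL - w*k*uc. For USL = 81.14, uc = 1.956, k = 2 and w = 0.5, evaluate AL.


U = k * uc = 2 * 1.956 = 3.912
guard band g = w * U = 0.5 * 3.912 = 1.956
AL = USL - g = 81.14 - 1.956
AL = 79.1840

79.1840


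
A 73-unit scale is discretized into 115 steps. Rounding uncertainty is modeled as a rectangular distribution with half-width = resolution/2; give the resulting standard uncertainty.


resolution = range / divisions
resolution = 73 / 115 = 0.63478261
u_res = resolution / (2*sqrt(3))
u_res = 0.63478261 / 3.4641016
u_res = 0.1832

0.1832


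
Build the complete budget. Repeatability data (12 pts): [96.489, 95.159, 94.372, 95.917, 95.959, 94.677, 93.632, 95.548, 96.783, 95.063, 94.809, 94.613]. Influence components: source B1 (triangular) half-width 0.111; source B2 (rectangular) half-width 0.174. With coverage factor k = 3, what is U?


mean = (96.489 + 95.159 + 94.372 + 95.917 + 95.959 + 94.677 + 93.632 + 95.548 + 96.783 + 95.063 + 94.809 + 94.613) / 12 = 95.25175
s = sqrt(sum((x - mean)^2)/(n-1)) = 0.91860488
u_A = s / sqrt(n) = 0.91860488 / sqrt(12) = 0.26517839
u_B1 = 0.111 / sqrt(6) = 0.04531556
u_B2 = 0.174 / sqrt(3) = 0.10045895
uc = sqrt(0.26517839^2 + 0.04531556^2 + 0.10045895^2) = 0.28716734
U = k * uc = 3 * 0.28716734
U = 0.8615

0.8615


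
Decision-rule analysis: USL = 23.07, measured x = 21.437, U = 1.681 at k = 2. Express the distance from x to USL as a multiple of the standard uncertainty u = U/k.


u = U / k = 1.681 / 2 = 0.8405
margin = |USL - x| = |23.07 - 21.437| = 1.633
z = margin / u = 1.633 / 0.8405
z = 1.9429

1.9429


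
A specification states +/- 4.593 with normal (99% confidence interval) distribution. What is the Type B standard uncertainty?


u_B = half_width / 2.576
u_B = 4.593 / 2.576
u_B = 1.7830

1.7830


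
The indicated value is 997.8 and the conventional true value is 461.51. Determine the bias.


Systematic error = measured - true
= 997.8 - 461.51
= 536.2900

536.2900


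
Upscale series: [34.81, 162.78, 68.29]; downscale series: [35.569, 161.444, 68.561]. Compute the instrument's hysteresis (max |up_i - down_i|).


|34.81 - 35.569| = 0.7590
|162.78 - 161.444| = 1.3360
|68.29 - 68.561| = 0.2710
hysteresis = max(diffs) = 1.3360

1.3360


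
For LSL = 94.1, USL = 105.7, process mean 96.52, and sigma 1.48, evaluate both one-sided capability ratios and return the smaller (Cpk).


Cpu = (USL - mean) / (3*sigma) = (105.7 - 96.52) / (3*1.48) = 2.0676
Cpl = (mean - LSL) / (3*sigma) = (96.52 - 94.1) / (3*1.48) = 0.5450
Cpk = min(Cpu, Cpl) = 0.5450

0.5450


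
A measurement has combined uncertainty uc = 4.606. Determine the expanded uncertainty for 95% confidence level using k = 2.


U = k * uc
U = 2 * 4.606
U = 9.2120

9.2120


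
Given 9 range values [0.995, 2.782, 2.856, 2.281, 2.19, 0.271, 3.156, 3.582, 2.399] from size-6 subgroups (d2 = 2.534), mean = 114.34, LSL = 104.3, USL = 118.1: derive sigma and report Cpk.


R_bar = (0.995 + 2.782 + 2.856 + 2.281 + 2.19 + 0.271 + 3.156 + 3.582 + 2.399) / 9 = 2.2791111
sigma = R_bar / d2 = 2.2791111 / 2.534 = 0.89941243
Cp = (USL - LSL)/(6*sigma) = (118.1 - 104.3)/(6*0.89941243) = 2.5572
Cpu = (118.1 - 114.34)/(3*0.89941243) = 1.3935
Cpl = (114.34 - 104.3)/(3*0.89941243) = 3.7209
Cpk = min(Cpu, Cpl) = 1.3935

1.3935


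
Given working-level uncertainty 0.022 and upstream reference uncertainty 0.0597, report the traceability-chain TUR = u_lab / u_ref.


TUR = u_lab / u_ref
= 0.022 / 0.0597
= 0.3685

0.3685


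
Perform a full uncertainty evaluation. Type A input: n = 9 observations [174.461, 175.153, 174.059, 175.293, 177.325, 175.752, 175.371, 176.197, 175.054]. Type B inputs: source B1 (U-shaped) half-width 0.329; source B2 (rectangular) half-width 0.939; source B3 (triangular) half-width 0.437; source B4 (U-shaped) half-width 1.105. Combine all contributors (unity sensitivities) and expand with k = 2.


mean = (174.461 + 175.153 + 174.059 + 175.293 + 177.325 + 175.752 + 175.371 + 176.197 + 175.054) / 9 = 175.4072222
s = sqrt(sum((x - mean)^2)/(n-1)) = 0.95768507
u_A = s / sqrt(n) = 0.95768507 / sqrt(9) = 0.31922836
u_B1 = 0.329 / sqrt(2) = 0.23263813
u_B2 = 0.939 / sqrt(3) = 0.5421319
u_B3 = 0.437 / sqrt(6) = 0.1784045
u_B4 = 1.105 / sqrt(2) = 0.78135299
uc = sqrt(0.31922836^2 + 0.23263813^2 + 0.5421319^2 + 0.1784045^2 + 0.78135299^2) = 1.0451196
U = k * uc = 2 * 1.0451196
U = 2.0902

2.0902


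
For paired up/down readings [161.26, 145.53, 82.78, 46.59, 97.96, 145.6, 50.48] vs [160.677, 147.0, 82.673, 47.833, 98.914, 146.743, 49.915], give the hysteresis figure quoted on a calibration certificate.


|161.26 - 160.677| = 0.5830
|145.53 - 147.0| = 1.4700
|82.78 - 82.673| = 0.1070
|46.59 - 47.833| = 1.2430
|97.96 - 98.914| = 0.9540
|145.6 - 146.743| = 1.1430
|50.48 - 49.915| = 0.5650
hysteresis = max(diffs) = 1.4700

1.4700


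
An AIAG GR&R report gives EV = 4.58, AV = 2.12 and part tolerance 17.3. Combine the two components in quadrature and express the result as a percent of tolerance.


GRR = sqrt(EV^2 + AV^2) = sqrt(4.58^2 + 2.12^2) = 5.0468604
%GRR = GRR / tol * 100 = 5.0468604 / 17.3 * 100
%GRR = 29.1726

29.1726


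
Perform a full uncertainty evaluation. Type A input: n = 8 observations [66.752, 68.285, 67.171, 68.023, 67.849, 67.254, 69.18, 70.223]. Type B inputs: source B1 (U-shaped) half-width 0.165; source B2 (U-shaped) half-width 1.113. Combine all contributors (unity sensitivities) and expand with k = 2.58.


mean = (66.752 + 68.285 + 67.171 + 68.023 + 67.849 + 67.254 + 69.18 + 70.223) / 8 = 68.092125
s = sqrt(sum((x - mean)^2)/(n-1)) = 1.1446802
u_A = s / sqrt(n) = 1.1446802 / sqrt(8) = 0.40470557
u_B1 = 0.165 / sqrt(2) = 0.11667262
u_B2 = 1.113 / sqrt(2) = 0.78700985
uc = sqrt(0.40470557^2 + 0.11667262^2 + 0.78700985^2) = 0.89262736
U = k * uc = 2.58 * 0.89262736
U = 2.3030

2.3030


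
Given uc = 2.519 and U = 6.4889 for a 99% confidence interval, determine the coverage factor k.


k = U / uc
k = 6.4889 / 2.519
k = 2.576

2.576


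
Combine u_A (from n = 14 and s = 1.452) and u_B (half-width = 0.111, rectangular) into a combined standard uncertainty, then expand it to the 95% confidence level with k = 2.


u_A = s / sqrt(n) = 1.452 / sqrt(14) = 0.38806332
u_B = half_width / sqrt(3) = 0.111 / sqrt(3) = 0.06408588
uc = sqrt(u_A^2 + u_B^2) = sqrt(0.38806332^2 + 0.06408588^2) = 0.39331939
U = k * uc = 2 * 0.39331939
U = 0.7866

0.7866


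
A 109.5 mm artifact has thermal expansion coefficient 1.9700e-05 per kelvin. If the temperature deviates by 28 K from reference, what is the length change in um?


dL = L * alpha * dT
= 109.5 * 1.9700e-05 * 28
= 0.0604002 mm
dL_um = 0.0604002 * 1000 = 60.4002 um

60.4002


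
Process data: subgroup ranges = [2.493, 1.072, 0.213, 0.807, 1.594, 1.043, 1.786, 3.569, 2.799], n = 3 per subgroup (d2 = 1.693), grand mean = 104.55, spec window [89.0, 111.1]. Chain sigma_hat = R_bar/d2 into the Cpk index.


R_bar = (2.493 + 1.072 + 0.213 + 0.807 + 1.594 + 1.043 + 1.786 + 3.569 + 2.799) / 9 = 1.7084444
sigma = R_bar / d2 = 1.7084444 / 1.693 = 1.0091225
Cp = (USL - LSL)/(6*sigma) = (111.1 - 89.0)/(6*1.0091225) = 3.6500
Cpu = (111.1 - 104.55)/(3*1.0091225) = 2.1636
Cpl = (104.55 - 89.0)/(3*1.0091225) = 5.1365
Cpk = min(Cpu, Cpl) = 2.1636

2.1636


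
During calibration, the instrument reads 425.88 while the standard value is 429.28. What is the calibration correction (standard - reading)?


Correction = standard - reading
= 429.28 - 425.88
= 3.4000

3.4000


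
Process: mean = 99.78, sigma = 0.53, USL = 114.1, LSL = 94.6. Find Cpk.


Cpu = (USL - mean) / (3*sigma) = (114.1 - 99.78) / (3*0.53) = 9.0063
Cpl = (mean - LSL) / (3*sigma) = (99.78 - 94.6) / (3*0.53) = 3.2579
Cpk = min(Cpu, Cpl) = 3.2579

3.2579


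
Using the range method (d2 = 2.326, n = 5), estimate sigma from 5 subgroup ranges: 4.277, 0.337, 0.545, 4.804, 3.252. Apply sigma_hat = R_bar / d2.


R_bar = (4.277 + 0.337 + 0.545 + 4.804 + 3.252) / 5
R_bar = 13.215 / 5 = 2.643
sigma_hat = R_bar / d2 = 2.643 / 2.326 = 1.1363

1.1363


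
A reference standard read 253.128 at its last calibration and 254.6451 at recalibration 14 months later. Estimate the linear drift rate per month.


rate = (v2 - v1) / months
= (254.6451 - 253.128) / 14
= 1.5171 / 14
= 0.1084

0.1084
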